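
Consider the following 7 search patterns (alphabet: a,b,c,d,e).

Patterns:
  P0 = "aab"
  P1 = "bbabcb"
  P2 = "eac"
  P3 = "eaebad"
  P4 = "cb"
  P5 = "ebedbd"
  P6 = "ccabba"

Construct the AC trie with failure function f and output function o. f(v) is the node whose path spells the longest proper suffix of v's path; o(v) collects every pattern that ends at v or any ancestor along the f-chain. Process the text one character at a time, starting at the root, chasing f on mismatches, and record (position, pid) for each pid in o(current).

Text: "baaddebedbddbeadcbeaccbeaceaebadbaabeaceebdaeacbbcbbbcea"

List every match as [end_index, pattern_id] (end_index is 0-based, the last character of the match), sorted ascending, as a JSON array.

Build:
Trie nodes:
  n0 'ε': a→1 b→4 c→17 e→10
  n1 'a': a→2
  n2 'aa': b→3
  n3 'aab': ·  ←P0
  n4 'b': b→5
  n5 'bb': a→6
  n6 'bba': b→7
  n7 'bbab': c→8
  n8 'bbabc': b→9
  n9 'bbabcb': ·  ←P1
  n10 'e': a→11 b→19
  n11 'ea': c→12 e→13
  n12 'eac': ·  ←P2
  n13 'eae': b→14
  n14 'eaeb': a→15
  n15 'eaeba': d→16
  n16 'eaebad': ·  ←P3
  n17 'c': b→18 c→24
  n18 'cb': ·  ←P4
  n19 'eb': e→20
  n20 'ebe': d→21
  n21 'ebed': b→22
  n22 'ebedb': d→23
  n23 'ebedbd': ·  ←P5
  n24 'cc': a→25
  n25 'cca': b→26
  n26 'ccab': b→27
  n27 'ccabb': a→28
  n28 'ccabba': ·  ←P6

Failure links (BFS by depth):
  fail(1) 'a': from fail(0)=0 chase 'a': 0 ⇒ 0;  out=∅∪out(0)=∅
  fail(4) 'b': from fail(0)=0 chase 'b': 0 ⇒ 0;  out=∅∪out(0)=∅
  fail(10) 'e': from fail(0)=0 chase 'e': 0 ⇒ 0;  out=∅∪out(0)=∅
  fail(17) 'c': from fail(0)=0 chase 'c': 0 ⇒ 0;  out=∅∪out(0)=∅
  fail(2) 'aa': from fail(1)=0 chase 'a': 0 ⇒ 1;  out=∅∪out(1)=∅
  fail(5) 'bb': from fail(4)=0 chase 'b': 0 ⇒ 4;  out=∅∪out(4)=∅
  fail(11) 'ea': from fail(10)=0 chase 'a': 0 ⇒ 1;  out=∅∪out(1)=∅
  fail(18) 'cb': from fail(17)=0 chase 'b': 0 ⇒ 4;  out={4}∪out(4)={4}
  fail(19) 'eb': from fail(10)=0 chase 'b': 0 ⇒ 4;  out=∅∪out(4)=∅
  fail(24) 'cc': from fail(17)=0 chase 'c': 0 ⇒ 17;  out=∅∪out(17)=∅
  fail(3) 'aab': from fail(2)=1 chase 'b': 1→0 ⇒ 4;  out={0}∪out(4)={0}
  fail(6) 'bba': from fail(5)=4 chase 'a': 4→0 ⇒ 1;  out=∅∪out(1)=∅
  fail(12) 'eac': from fail(11)=1 chase 'c': 1→0 ⇒ 17;  out={2}∪out(17)={2}
  fail(13) 'eae': from fail(11)=1 chase 'e': 1→0 ⇒ 10;  out=∅∪out(10)=∅
  fail(20) 'ebe': from fail(19)=4 chase 'e': 4→0 ⇒ 10;  out=∅∪out(10)=∅
  fail(25) 'cca': from fail(24)=17 chase 'a': 17→0 ⇒ 1;  out=∅∪out(1)=∅
  fail(7) 'bbab': from fail(6)=1 chase 'b': 1→0 ⇒ 4;  out=∅∪out(4)=∅
  fail(14) 'eaeb': from fail(13)=10 chase 'b': 10 ⇒ 19;  out=∅∪out(19)=∅
  fail(21) 'ebed': from fail(20)=10 chase 'd': 10→0 ⇒ 0;  out=∅∪out(0)=∅
  fail(26) 'ccab': from fail(25)=1 chase 'b': 1→0 ⇒ 4;  out=∅∪out(4)=∅
  fail(8) 'bbabc': from fail(7)=4 chase 'c': 4→0 ⇒ 17;  out=∅∪out(17)=∅
  fail(15) 'eaeba': from fail(14)=19 chase 'a': 19→4→0 ⇒ 1;  out=∅∪out(1)=∅
  fail(22) 'ebedb': from fail(21)=0 chase 'b': 0 ⇒ 4;  out=∅∪out(4)=∅
  fail(27) 'ccabb': from fail(26)=4 chase 'b': 4 ⇒ 5;  out=∅∪out(5)=∅
  fail(9) 'bbabcb': from fail(8)=17 chase 'b': 17 ⇒ 18;  out={1}∪out(18)={1,4}
  fail(16) 'eaebad': from fail(15)=1 chase 'd': 1→0 ⇒ 0;  out={3}∪out(0)={3}
  fail(23) 'ebedbd': from fail(22)=4 chase 'd': 4→0 ⇒ 0;  out={5}∪out(0)={5}
  fail(28) 'ccabba': from fail(27)=5 chase 'a': 5 ⇒ 6;  out={6}∪out(6)={6}

Text stream:
[0] read 'b'  n0⇒n4
[1] read 'a'  n4⇒n1 (via fail)
[2] read 'a'  n1⇒n2
[3] read 'd'  n2⇒n0 (via fail)
[4] read 'd'  n0⇒n0
[5] read 'e'  n0⇒n10
[6] read 'b'  n10⇒n19
[7] read 'e'  n19⇒n20
[8] read 'd'  n20⇒n21
[9] read 'b'  n21⇒n22
[10] read 'd'  n22⇒n23  emit P5@[5:10]
[11] read 'd'  n23⇒n0 (via fail)
[12] read 'b'  n0⇒n4
[13] read 'e'  n4⇒n10 (via fail)
[14] read 'a'  n10⇒n11
[15] read 'd'  n11⇒n0 (via fail)
[16] read 'c'  n0⇒n17
[17] read 'b'  n17⇒n18  emit P4@[16:17]
[18] read 'e'  n18⇒n10 (via fail)
[19] read 'a'  n10⇒n11
[20] read 'c'  n11⇒n12  emit P2@[18:20]
[21] read 'c'  n12⇒n24 (via fail)
[22] read 'b'  n24⇒n18 (via fail)  emit P4@[21:22]
[23] read 'e'  n18⇒n10 (via fail)
[24] read 'a'  n10⇒n11
[25] read 'c'  n11⇒n12  emit P2@[23:25]
[26] read 'e'  n12⇒n10 (via fail)
[27] read 'a'  n10⇒n11
[28] read 'e'  n11⇒n13
[29] read 'b'  n13⇒n14
[30] read 'a'  n14⇒n15
[31] read 'd'  n15⇒n16  emit P3@[26:31]
[32] read 'b'  n16⇒n4 (via fail)
[33] read 'a'  n4⇒n1 (via fail)
[34] read 'a'  n1⇒n2
[35] read 'b'  n2⇒n3  emit P0@[33:35]
[36] read 'e'  n3⇒n10 (via fail)
[37] read 'a'  n10⇒n11
[38] read 'c'  n11⇒n12  emit P2@[36:38]
[39] read 'e'  n12⇒n10 (via fail)
[40] read 'e'  n10⇒n10 (via fail)
[41] read 'b'  n10⇒n19
[42] read 'd'  n19⇒n0 (via fail)
[43] read 'a'  n0⇒n1
[44] read 'e'  n1⇒n10 (via fail)
[45] read 'a'  n10⇒n11
[46] read 'c'  n11⇒n12  emit P2@[44:46]
[47] read 'b'  n12⇒n18 (via fail)  emit P4@[46:47]
[48] read 'b'  n18⇒n5 (via fail)
[49] read 'c'  n5⇒n17 (via fail)
[50] read 'b'  n17⇒n18  emit P4@[49:50]
[51] read 'b'  n18⇒n5 (via fail)
[52] read 'b'  n5⇒n5 (via fail)
[53] read 'c'  n5⇒n17 (via fail)
[54] read 'e'  n17⇒n10 (via fail)
[55] read 'a'  n10⇒n11

Result: [[10,5],[17,4],[20,2],[22,4],[25,2],[31,3],[35,0],[38,2],[46,2],[47,4],[50,4]]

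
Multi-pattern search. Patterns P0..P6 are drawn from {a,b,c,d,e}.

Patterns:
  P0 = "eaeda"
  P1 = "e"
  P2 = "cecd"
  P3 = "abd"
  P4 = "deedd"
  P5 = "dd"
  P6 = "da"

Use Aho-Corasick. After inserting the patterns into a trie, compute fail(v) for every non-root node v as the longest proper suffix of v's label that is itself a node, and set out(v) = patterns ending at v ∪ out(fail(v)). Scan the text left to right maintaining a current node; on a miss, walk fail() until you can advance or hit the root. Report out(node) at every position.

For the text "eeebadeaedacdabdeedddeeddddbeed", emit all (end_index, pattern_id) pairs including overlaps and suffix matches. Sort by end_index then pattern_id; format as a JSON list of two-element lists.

Build automaton:
Trie nodes:
  n0 'ε': a→10 c→6 d→13 e→1
  n1 'e': a→2  [P1 ends]
  n2 'ea': e→3
  n3 'eae': d→4
  n4 'eaed': a→5
  n5 'eaeda': ·  [P0 ends]
  n6 'c': e→7
  n7 'ce': c→8
  n8 'cec': d→9
  n9 'cecd': ·  [P2 ends]
  n10 'a': b→11
  n11 'ab': d→12
  n12 'abd': ·  [P3 ends]
  n13 'd': a→19 d→18 e→14
  n14 'de': e→15
  n15 'dee': d→16
  n16 'deed': d→17
  n17 'deedd': ·  [P4 ends]
  n18 'dd': ·  [P5 ends]
  n19 'da': ·  [P6 ends]

BFS fail/out derivation:
  fail(1) 'e': from fail(0)=0 chase 'e': 0 ⇒ 0;  out={1}∪out(0)={1}
  fail(6) 'c': from fail(0)=0 chase 'c': 0 ⇒ 0;  out=∅∪out(0)=∅
  fail(10) 'a': from fail(0)=0 chase 'a': 0 ⇒ 0;  out=∅∪out(0)=∅
  fail(13) 'd': from fail(0)=0 chase 'd': 0 ⇒ 0;  out=∅∪out(0)=∅
  fail(2) 'ea': from fail(1)=0 chase 'a': 0 ⇒ 10;  out=∅∪out(10)=∅
  fail(7) 'ce': from fail(6)=0 chase 'e': 0 ⇒ 1;  out=∅∪out(1)={1}
  fail(11) 'ab': from fail(10)=0 chase 'b': 0 ⇒ 0;  out=∅∪out(0)=∅
  fail(14) 'de': from fail(13)=0 chase 'e': 0 ⇒ 1;  out=∅∪out(1)={1}
  fail(18) 'dd': from fail(13)=0 chase 'd': 0 ⇒ 13;  out={5}∪out(13)={5}
  fail(19) 'da': from fail(13)=0 chase 'a': 0 ⇒ 10;  out={6}∪out(10)={6}
  fail(3) 'eae': from fail(2)=10 chase 'e': 10→0 ⇒ 1;  out=∅∪out(1)={1}
  fail(8) 'cec': from fail(7)=1 chase 'c': 1→0 ⇒ 6;  out=∅∪out(6)=∅
  fail(12) 'abd': from fail(11)=0 chase 'd': 0 ⇒ 13;  out={3}∪out(13)={3}
  fail(15) 'dee': from fail(14)=1 chase 'e': 1→0 ⇒ 1;  out=∅∪out(1)={1}
  fail(4) 'eaed': from fail(3)=1 chase 'd': 1→0 ⇒ 13;  out=∅∪out(13)=∅
  fail(9) 'cecd': from fail(8)=6 chase 'd': 6→0 ⇒ 13;  out={2}∪out(13)={2}
  fail(16) 'deed': from fail(15)=1 chase 'd': 1→0 ⇒ 13;  out=∅∪out(13)=∅
  fail(5) 'eaeda': from fail(4)=13 chase 'a': 13 ⇒ 19;  out={0}∪out(19)={0,6}
  fail(17) 'deedd': from fail(16)=13 chase 'd': 13 ⇒ 18;  out={4}∪out(18)={4,5}

Text stream:
i=0 'e': node 0→1  emit P1@[0:0]
i=1 'e': node 1→1 ·f  emit P1@[1:1]
i=2 'e': node 1→1 ·f  emit P1@[2:2]
i=3 'b': node 1→0 ·f
i=4 'a': node 0→10
i=5 'd': node 10→13 ·f
i=6 'e': node 13→14  emit P1@[6:6]
i=7 'a': node 14→2 ·f
i=8 'e': node 2→3  emit P1@[8:8]
i=9 'd': node 3→4
i=10 'a': node 4→5  emit P0@[6:10],P6@[9:10]
i=11 'c': node 5→6 ·f
i=12 'd': node 6→13 ·f
i=13 'a': node 13→19  emit P6@[12:13]
i=14 'b': node 19→11 ·f
i=15 'd': node 11→12  emit P3@[13:15]
i=16 'e': node 12→14 ·f  emit P1@[16:16]
i=17 'e': node 14→15  emit P1@[17:17]
i=18 'd': node 15→16
i=19 'd': node 16→17  emit P4@[15:19],P5@[18:19]
i=20 'd': node 17→18 ·f  emit P5@[19:20]
i=21 'e': node 18→14 ·f  emit P1@[21:21]
i=22 'e': node 14→15  emit P1@[22:22]
i=23 'd': node 15→16
i=24 'd': node 16→17  emit P4@[20:24],P5@[23:24]
i=25 'd': node 17→18 ·f  emit P5@[24:25]
i=26 'd': node 18→18 ·f  emit P5@[25:26]
i=27 'b': node 18→0 ·f
i=28 'e': node 0→1  emit P1@[28:28]
i=29 'e': node 1→1 ·f  emit P1@[29:29]
i=30 'd': node 1→13 ·f

Result: [[0,1],[1,1],[2,1],[6,1],[8,1],[10,0],[10,6],[13,6],[15,3],[16,1],[17,1],[19,4],[19,5],[20,5],[21,1],[22,1],[24,4],[24,5],[25,5],[26,5],[28,1],[29,1]]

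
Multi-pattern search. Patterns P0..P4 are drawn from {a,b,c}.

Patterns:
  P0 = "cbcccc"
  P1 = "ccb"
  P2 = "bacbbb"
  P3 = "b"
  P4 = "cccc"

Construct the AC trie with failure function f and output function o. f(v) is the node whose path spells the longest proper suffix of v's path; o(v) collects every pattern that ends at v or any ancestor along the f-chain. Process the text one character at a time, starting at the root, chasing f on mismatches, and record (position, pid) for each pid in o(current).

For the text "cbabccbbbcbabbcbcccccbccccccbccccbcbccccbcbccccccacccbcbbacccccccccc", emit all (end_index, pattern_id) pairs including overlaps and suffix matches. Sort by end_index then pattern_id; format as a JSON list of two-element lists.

Construct AC machine:
Trie nodes:
  n0 'ε': b→9 c→1
  n1 'c': b→2 c→7
  n2 'cb': c→3
  n3 'cbc': c→4
  n4 'cbcc': c→5
  n5 'cbccc': c→6
  n6 'cbcccc': ·  [P0 ends]
  n7 'cc': b→8 c→15
  n8 'ccb': ·  [P1 ends]
  n9 'b': a→10  [P3 ends]
  n10 'ba': c→11
  n11 'bac': b→12
  n12 'bacb': b→13
  n13 'bacbb': b→14
  n14 'bacbbb': ·  [P2 ends]
  n15 'ccc': c→16
  n16 'cccc': ·  [P4 ends]

BFS fail/out derivation:
  fail(1) 'c': from fail(0)=0 chase 'c': 0 ⇒ 0;  out=∅∪out(0)=∅
  fail(9) 'b': from fail(0)=0 chase 'b': 0 ⇒ 0;  out={3}∪out(0)={3}
  fail(2) 'cb': from fail(1)=0 chase 'b': 0 ⇒ 9;  out=∅∪out(9)={3}
  fail(7) 'cc': from fail(1)=0 chase 'c': 0 ⇒ 1;  out=∅∪out(1)=∅
  fail(10) 'ba': from fail(9)=0 chase 'a': 0 ⇒ 0;  out=∅∪out(0)=∅
  fail(3) 'cbc': from fail(2)=9 chase 'c': 9→0 ⇒ 1;  out=∅∪out(1)=∅
  fail(8) 'ccb': from fail(7)=1 chase 'b': 1 ⇒ 2;  out={1}∪out(2)={1,3}
  fail(11) 'bac': from fail(10)=0 chase 'c': 0 ⇒ 1;  out=∅∪out(1)=∅
  fail(15) 'ccc': from fail(7)=1 chase 'c': 1 ⇒ 7;  out=∅∪out(7)=∅
  fail(4) 'cbcc': from fail(3)=1 chase 'c': 1 ⇒ 7;  out=∅∪out(7)=∅
  fail(12) 'bacb': from fail(11)=1 chase 'b': 1 ⇒ 2;  out=∅∪out(2)={3}
  fail(16) 'cccc': from fail(15)=7 chase 'c': 7 ⇒ 15;  out={4}∪out(15)={4}
  fail(5) 'cbccc': from fail(4)=7 chase 'c': 7 ⇒ 15;  out=∅∪out(15)=∅
  fail(13) 'bacbb': from fail(12)=2 chase 'b': 2→9→0 ⇒ 9;  out=∅∪out(9)={3}
  fail(6) 'cbcccc': from fail(5)=15 chase 'c': 15 ⇒ 16;  out={0}∪out(16)={0,4}
  fail(14) 'bacbbb': from fail(13)=9 chase 'b': 9→0 ⇒ 9;  out={2}∪out(9)={2,3}

Run:
pos 0 'c': at 1
pos 1 'b': at 2  ** P3@[1:1]
pos 2 'a': at 10 (via fail)
pos 3 'b': at 9 (via fail)  ** P3@[3:3]
pos 4 'c': at 1 (via fail)
pos 5 'c': at 7
pos 6 'b': at 8  ** P1@[4:6],P3@[6:6]
pos 7 'b': at 9 (via fail)  ** P3@[7:7]
pos 8 'b': at 9 (via fail)  ** P3@[8:8]
pos 9 'c': at 1 (via fail)
pos 10 'b': at 2  ** P3@[10:10]
pos 11 'a': at 10 (via fail)
pos 12 'b': at 9 (via fail)  ** P3@[12:12]
pos 13 'b': at 9 (via fail)  ** P3@[13:13]
pos 14 'c': at 1 (via fail)
pos 15 'b': at 2  ** P3@[15:15]
pos 16 'c': at 3
pos 17 'c': at 4
pos 18 'c': at 5
pos 19 'c': at 6  ** P0@[14:19],P4@[16:19]
pos 20 'c': at 16 (via fail)  ** P4@[17:20]
pos 21 'b': at 8 (via fail)  ** P1@[19:21],P3@[21:21]
pos 22 'c': at 3 (via fail)
pos 23 'c': at 4
pos 24 'c': at 5
pos 25 'c': at 6  ** P0@[20:25],P4@[22:25]
pos 26 'c': at 16 (via fail)  ** P4@[23:26]
pos 27 'c': at 16 (via fail)  ** P4@[24:27]
pos 28 'b': at 8 (via fail)  ** P1@[26:28],P3@[28:28]
pos 29 'c': at 3 (via fail)
pos 30 'c': at 4
pos 31 'c': at 5
pos 32 'c': at 6  ** P0@[27:32],P4@[29:32]
pos 33 'b': at 8 (via fail)  ** P1@[31:33],P3@[33:33]
pos 34 'c': at 3 (via fail)
pos 35 'b': at 2 (via fail)  ** P3@[35:35]
pos 36 'c': at 3
pos 37 'c': at 4
pos 38 'c': at 5
pos 39 'c': at 6  ** P0@[34:39],P4@[36:39]
pos 40 'b': at 8 (via fail)  ** P1@[38:40],P3@[40:40]
pos 41 'c': at 3 (via fail)
pos 42 'b': at 2 (via fail)  ** P3@[42:42]
pos 43 'c': at 3
pos 44 'c': at 4
pos 45 'c': at 5
pos 46 'c': at 6  ** P0@[41:46],P4@[43:46]
pos 47 'c': at 16 (via fail)  ** P4@[44:47]
pos 48 'c': at 16 (via fail)  ** P4@[45:48]
pos 49 'a': at 0 (via fail)
pos 50 'c': at 1
pos 51 'c': at 7
pos 52 'c': at 15
pos 53 'b': at 8 (via fail)  ** P1@[51:53],P3@[53:53]
pos 54 'c': at 3 (via fail)
pos 55 'b': at 2 (via fail)  ** P3@[55:55]
pos 56 'b': at 9 (via fail)  ** P3@[56:56]
pos 57 'a': at 10
pos 58 'c': at 11
pos 59 'c': at 7 (via fail)
pos 60 'c': at 15
pos 61 'c': at 16  ** P4@[58:61]
pos 62 'c': at 16 (via fail)  ** P4@[59:62]
pos 63 'c': at 16 (via fail)  ** P4@[60:63]
pos 64 'c': at 16 (via fail)  ** P4@[61:64]
pos 65 'c': at 16 (via fail)  ** P4@[62:65]
pos 66 'c': at 16 (via fail)  ** P4@[63:66]
pos 67 'c': at 16 (via fail)  ** P4@[64:67]

Matches: [[1,3],[3,3],[6,1],[6,3],[7,3],[8,3],[10,3],[12,3],[13,3],[15,3],[19,0],[19,4],[20,4],[21,1],[21,3],[25,0],[25,4],[26,4],[27,4],[28,1],[28,3],[32,0],[32,4],[33,1],[33,3],[35,3],[39,0],[39,4],[40,1],[40,3],[42,3],[46,0],[46,4],[47,4],[48,4],[53,1],[53,3],[55,3],[56,3],[61,4],[62,4],[63,4],[64,4],[65,4],[66,4],[67,4]]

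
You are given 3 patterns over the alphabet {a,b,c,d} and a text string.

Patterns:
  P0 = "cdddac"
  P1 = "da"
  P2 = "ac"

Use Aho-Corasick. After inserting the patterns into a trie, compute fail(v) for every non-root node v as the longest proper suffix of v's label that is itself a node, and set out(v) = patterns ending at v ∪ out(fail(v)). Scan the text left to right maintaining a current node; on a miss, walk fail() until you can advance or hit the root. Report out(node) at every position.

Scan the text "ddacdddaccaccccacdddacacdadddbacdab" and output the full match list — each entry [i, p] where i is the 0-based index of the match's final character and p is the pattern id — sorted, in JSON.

Construct AC machine:
Trie nodes:
  n0 'ε': a→9 c→1 d→7
  n1 'c': d→2
  n2 'cd': d→3
  n3 'cdd': d→4
  n4 'cddd': a→5
  n5 'cddda': c→6
  n6 'cdddac': ·  [P0 ends]
  n7 'd': a→8
  n8 'da': ·  [P1 ends]
  n9 'a': c→10
  n10 'ac': ·  [P2 ends]

BFS fail/out derivation:
  fail(1) 'c': from fail(0)=0 chase 'c': 0 ⇒ 0;  out=∅∪out(0)=∅
  fail(7) 'd': from fail(0)=0 chase 'd': 0 ⇒ 0;  out=∅∪out(0)=∅
  fail(9) 'a': from fail(0)=0 chase 'a': 0 ⇒ 0;  out=∅∪out(0)=∅
  fail(2) 'cd': from fail(1)=0 chase 'd': 0 ⇒ 7;  out=∅∪out(7)=∅
  fail(8) 'da': from fail(7)=0 chase 'a': 0 ⇒ 9;  out={1}∪out(9)={1}
  fail(10) 'ac': from fail(9)=0 chase 'c': 0 ⇒ 1;  out={2}∪out(1)={2}
  fail(3) 'cdd': from fail(2)=7 chase 'd': 7→0 ⇒ 7;  out=∅∪out(7)=∅
  fail(4) 'cddd': from fail(3)=7 chase 'd': 7→0 ⇒ 7;  out=∅∪out(7)=∅
  fail(5) 'cddda': from fail(4)=7 chase 'a': 7 ⇒ 8;  out=∅∪out(8)={1}
  fail(6) 'cdddac': from fail(5)=8 chase 'c': 8→9 ⇒ 10;  out={0}∪out(10)={0,2}

Scan:
i=0 'd': node 0→7
i=1 'd': node 7→7 ·f
i=2 'a': node 7→8  ** P1@[1:2]
i=3 'c': node 8→10 ·f  ** P2@[2:3]
i=4 'd': node 10→2 ·f
i=5 'd': node 2→3
i=6 'd': node 3→4
i=7 'a': node 4→5  ** P1@[6:7]
i=8 'c': node 5→6  ** P0@[3:8],P2@[7:8]
i=9 'c': node 6→1 ·f
i=10 'a': node 1→9 ·f
i=11 'c': node 9→10  ** P2@[10:11]
i=12 'c': node 10→1 ·f
i=13 'c': node 1→1 ·f
i=14 'c': node 1→1 ·f
i=15 'a': node 1→9 ·f
i=16 'c': node 9→10  ** P2@[15:16]
i=17 'd': node 10→2 ·f
i=18 'd': node 2→3
i=19 'd': node 3→4
i=20 'a': node 4→5  ** P1@[19:20]
i=21 'c': node 5→6  ** P0@[16:21],P2@[20:21]
i=22 'a': node 6→9 ·f
i=23 'c': node 9→10  ** P2@[22:23]
i=24 'd': node 10→2 ·f
i=25 'a': node 2→8 ·f  ** P1@[24:25]
i=26 'd': node 8→7 ·f
i=27 'd': node 7→7 ·f
i=28 'd': node 7→7 ·f
i=29 'b': node 7→0 ·f
i=30 'a': node 0→9
i=31 'c': node 9→10  ** P2@[30:31]
i=32 'd': node 10→2 ·f
i=33 'a': node 2→8 ·f  ** P1@[32:33]
i=34 'b': node 8→0 ·f

Matches: [[2,1],[3,2],[7,1],[8,0],[8,2],[11,2],[16,2],[20,1],[21,0],[21,2],[23,2],[25,1],[31,2],[33,1]]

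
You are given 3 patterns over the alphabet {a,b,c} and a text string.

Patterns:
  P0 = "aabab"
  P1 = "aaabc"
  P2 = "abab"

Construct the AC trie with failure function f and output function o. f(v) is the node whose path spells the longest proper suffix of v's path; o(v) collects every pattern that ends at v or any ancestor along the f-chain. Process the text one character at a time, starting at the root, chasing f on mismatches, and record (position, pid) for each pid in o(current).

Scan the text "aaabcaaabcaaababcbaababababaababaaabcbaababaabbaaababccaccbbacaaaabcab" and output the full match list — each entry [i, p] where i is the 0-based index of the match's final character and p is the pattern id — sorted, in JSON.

Build automaton:
Trie nodes:
  0='ε' goto a→1
  1='a' goto a→2 b→9
  2='aa' goto a→6 b→3
  3='aab' goto a→4
  4='aaba' goto b→5
  5='aabab' goto ·  ←P0
  6='aaa' goto b→7
  7='aaab' goto c→8
  8='aaabc' goto ·  ←P1
  9='ab' goto a→10
  10='aba' goto b→11
  11='abab' goto ·  ←P2

Failure links (BFS by depth):
  fail(1) 'a': from fail(0)=0 chase 'a': 0 ⇒ 0;  out=∅∪out(0)=∅
  fail(2) 'aa': from fail(1)=0 chase 'a': 0 ⇒ 1;  out=∅∪out(1)=∅
  fail(9) 'ab': from fail(1)=0 chase 'b': 0 ⇒ 0;  out=∅∪out(0)=∅
  fail(3) 'aab': from fail(2)=1 chase 'b': 1 ⇒ 9;  out=∅∪out(9)=∅
  fail(6) 'aaa': from fail(2)=1 chase 'a': 1 ⇒ 2;  out=∅∪out(2)=∅
  fail(10) 'aba': from fail(9)=0 chase 'a': 0 ⇒ 1;  out=∅∪out(1)=∅
  fail(4) 'aaba': from fail(3)=9 chase 'a': 9 ⇒ 10;  out=∅∪out(10)=∅
  fail(7) 'aaab': from fail(6)=2 chase 'b': 2 ⇒ 3;  out=∅∪out(3)=∅
  fail(11) 'abab': from fail(10)=1 chase 'b': 1 ⇒ 9;  out={2}∪out(9)={2}
  fail(5) 'aabab': from fail(4)=10 chase 'b': 10 ⇒ 11;  out={0}∪out(11)={0,2}
  fail(8) 'aaabc': from fail(7)=3 chase 'c': 3→9→0 ⇒ 0;  out={1}∪out(0)={1}

Run:
pos 0 'a': at 1
pos 1 'a': at 2
pos 2 'a': at 6
pos 3 'b': at 7
pos 4 'c': at 8  emit P1@[0:4]
pos 5 'a': at 1 (via fail)
pos 6 'a': at 2
pos 7 'a': at 6
pos 8 'b': at 7
pos 9 'c': at 8  emit P1@[5:9]
pos 10 'a': at 1 (via fail)
pos 11 'a': at 2
pos 12 'a': at 6
pos 13 'b': at 7
pos 14 'a': at 4 (via fail)
pos 15 'b': at 5  emit P0@[11:15],P2@[12:15]
pos 16 'c': at 0 (via fail)
pos 17 'b': at 0
pos 18 'a': at 1
pos 19 'a': at 2
pos 20 'b': at 3
pos 21 'a': at 4
pos 22 'b': at 5  emit P0@[18:22],P2@[19:22]
pos 23 'a': at 10 (via fail)
pos 24 'b': at 11  emit P2@[21:24]
pos 25 'a': at 10 (via fail)
pos 26 'b': at 11  emit P2@[23:26]
pos 27 'a': at 10 (via fail)
pos 28 'a': at 2 (via fail)
pos 29 'b': at 3
pos 30 'a': at 4
pos 31 'b': at 5  emit P0@[27:31],P2@[28:31]
pos 32 'a': at 10 (via fail)
pos 33 'a': at 2 (via fail)
pos 34 'a': at 6
pos 35 'b': at 7
pos 36 'c': at 8  emit P1@[32:36]
pos 37 'b': at 0 (via fail)
pos 38 'a': at 1
pos 39 'a': at 2
pos 40 'b': at 3
pos 41 'a': at 4
pos 42 'b': at 5  emit P0@[38:42],P2@[39:42]
pos 43 'a': at 10 (via fail)
pos 44 'a': at 2 (via fail)
pos 45 'b': at 3
pos 46 'b': at 0 (via fail)
pos 47 'a': at 1
pos 48 'a': at 2
pos 49 'a': at 6
pos 50 'b': at 7
pos 51 'a': at 4 (via fail)
pos 52 'b': at 5  emit P0@[48:52],P2@[49:52]
pos 53 'c': at 0 (via fail)
pos 54 'c': at 0
pos 55 'a': at 1
pos 56 'c': at 0 (via fail)
pos 57 'c': at 0
pos 58 'b': at 0
pos 59 'b': at 0
pos 60 'a': at 1
pos 61 'c': at 0 (via fail)
pos 62 'a': at 1
pos 63 'a': at 2
pos 64 'a': at 6
pos 65 'a': at 6 (via fail)
pos 66 'b': at 7
pos 67 'c': at 8  emit P1@[63:67]
pos 68 'a': at 1 (via fail)
pos 69 'b': at 9

All matches (sorted): [[4,1],[9,1],[15,0],[15,2],[22,0],[22,2],[24,2],[26,2],[31,0],[31,2],[36,1],[42,0],[42,2],[52,0],[52,2],[67,1]]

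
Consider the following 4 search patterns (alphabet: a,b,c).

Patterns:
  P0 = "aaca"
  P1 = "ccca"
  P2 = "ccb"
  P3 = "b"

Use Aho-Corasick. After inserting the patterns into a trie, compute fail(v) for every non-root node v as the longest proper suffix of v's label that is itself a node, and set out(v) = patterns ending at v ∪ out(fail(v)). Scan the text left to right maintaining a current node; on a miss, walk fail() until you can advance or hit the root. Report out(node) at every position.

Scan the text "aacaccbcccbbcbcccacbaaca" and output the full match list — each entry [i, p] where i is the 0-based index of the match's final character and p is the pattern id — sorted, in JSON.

Build:
Trie nodes:
  0='ε' goto a→1 b→10 c→5
  1='a' goto a→2
  2='aa' goto c→3
  3='aac' goto a→4
  4='aaca' goto ·  ←P0
  5='c' goto c→6
  6='cc' goto b→9 c→7
  7='ccc' goto a→8
  8='ccca' goto ·  ←P1
  9='ccb' goto ·  ←P2
  10='b' goto ·  ←P3

Failure links (BFS by depth):
  fail(1) 'a': from fail(0)=0 chase 'a': 0 ⇒ 0;  out=∅∪out(0)=∅
  fail(5) 'c': from fail(0)=0 chase 'c': 0 ⇒ 0;  out=∅∪out(0)=∅
  fail(10) 'b': from fail(0)=0 chase 'b': 0 ⇒ 0;  out={3}∪out(0)={3}
  fail(2) 'aa': from fail(1)=0 chase 'a': 0 ⇒ 1;  out=∅∪out(1)=∅
  fail(6) 'cc': from fail(5)=0 chase 'c': 0 ⇒ 5;  out=∅∪out(5)=∅
  fail(3) 'aac': from fail(2)=1 chase 'c': 1→0 ⇒ 5;  out=∅∪out(5)=∅
  fail(7) 'ccc': from fail(6)=5 chase 'c': 5 ⇒ 6;  out=∅∪out(6)=∅
  fail(9) 'ccb': from fail(6)=5 chase 'b': 5→0 ⇒ 10;  out={2}∪out(10)={2,3}
  fail(4) 'aaca': from fail(3)=5 chase 'a': 5→0 ⇒ 1;  out={0}∪out(1)={0}
  fail(8) 'ccca': from fail(7)=6 chase 'a': 6→5→0 ⇒ 1;  out={1}∪out(1)={1}

Scan:
pos 0 'a': at 1
pos 1 'a': at 2
pos 2 'c': at 3
pos 3 'a': at 4  ** P0@[0:3]
pos 4 'c': at 5 (fail-walked)
pos 5 'c': at 6
pos 6 'b': at 9  ** P2@[4:6],P3@[6:6]
pos 7 'c': at 5 (fail-walked)
pos 8 'c': at 6
pos 9 'c': at 7
pos 10 'b': at 9 (fail-walked)  ** P2@[8:10],P3@[10:10]
pos 11 'b': at 10 (fail-walked)  ** P3@[11:11]
pos 12 'c': at 5 (fail-walked)
pos 13 'b': at 10 (fail-walked)  ** P3@[13:13]
pos 14 'c': at 5 (fail-walked)
pos 15 'c': at 6
pos 16 'c': at 7
pos 17 'a': at 8  ** P1@[14:17]
pos 18 'c': at 5 (fail-walked)
pos 19 'b': at 10 (fail-walked)  ** P3@[19:19]
pos 20 'a': at 1 (fail-walked)
pos 21 'a': at 2
pos 22 'c': at 3
pos 23 'a': at 4  ** P0@[20:23]

All matches (sorted): [[3,0],[6,2],[6,3],[10,2],[10,3],[11,3],[13,3],[17,1],[19,3],[23,0]]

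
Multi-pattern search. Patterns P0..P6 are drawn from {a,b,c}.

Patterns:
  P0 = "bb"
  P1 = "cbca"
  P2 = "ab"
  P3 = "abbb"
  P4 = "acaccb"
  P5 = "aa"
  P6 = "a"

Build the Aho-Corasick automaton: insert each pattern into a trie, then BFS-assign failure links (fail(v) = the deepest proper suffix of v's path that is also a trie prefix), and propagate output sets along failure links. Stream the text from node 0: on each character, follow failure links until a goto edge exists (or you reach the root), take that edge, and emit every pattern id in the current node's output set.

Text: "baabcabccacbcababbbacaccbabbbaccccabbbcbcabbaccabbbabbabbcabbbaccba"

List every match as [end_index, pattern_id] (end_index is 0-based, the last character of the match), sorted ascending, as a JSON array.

Build:
Trie (insert patterns):
  n0 'ε': a→7 b→1 c→3
  n1 'b': b→2
  n2 'bb': ·  [P0 ends]
  n3 'c': b→4
  n4 'cb': c→5
  n5 'cbc': a→6
  n6 'cbca': ·  [P1 ends]
  n7 'a': a→16 b→8 c→11  [P6 ends]
  n8 'ab': b→9  [P2 ends]
  n9 'abb': b→10
  n10 'abbb': ·  [P3 ends]
  n11 'ac': a→12
  n12 'aca': c→13
  n13 'acac': c→14
  n14 'acacc': b→15
  n15 'acaccb': ·  [P4 ends]
  n16 'aa': ·  [P5 ends]

Failure links (BFS by depth):
  n1('b'): parent n0 fail=0; on 'b' 0 → fail=0;  out ∅∪∅=∅
  n3('c'): parent n0 fail=0; on 'c' 0 → fail=0;  out ∅∪∅=∅
  n7('a'): parent n0 fail=0; on 'a' 0 → fail=0;  out {6}∪∅={6}
  n2('bb'): parent n1 fail=0; on 'b' 0 → fail=1;  out {0}∪∅={0}
  n4('cb'): parent n3 fail=0; on 'b' 0 → fail=1;  out ∅∪∅=∅
  n8('ab'): parent n7 fail=0; on 'b' 0 → fail=1;  out {2}∪∅={2}
  n11('ac'): parent n7 fail=0; on 'c' 0 → fail=3;  out ∅∪∅=∅
  n16('aa'): parent n7 fail=0; on 'a' 0 → fail=7;  out {5}∪{6}={5,6}
  n5('cbc'): parent n4 fail=1; on 'c' 1→0 → fail=3;  out ∅∪∅=∅
  n9('abb'): parent n8 fail=1; on 'b' 1 → fail=2;  out ∅∪{0}={0}
  n12('aca'): parent n11 fail=3; on 'a' 3→0 → fail=7;  out ∅∪{6}={6}
  n6('cbca'): parent n5 fail=3; on 'a' 3→0 → fail=7;  out {1}∪{6}={1,6}
  n10('abbb'): parent n9 fail=2; on 'b' 2→1 → fail=2;  out {3}∪{0}={0,3}
  n13('acac'): parent n12 fail=7; on 'c' 7 → fail=11;  out ∅∪∅=∅
  n14('acacc'): parent n13 fail=11; on 'c' 11→3→0 → fail=3;  out ∅∪∅=∅
  n15('acaccb'): parent n14 fail=3; on 'b' 3 → fail=4;  out {4}∪∅={4}

Scan:
i=0 'b': node 0→1
i=1 'a': node 1→7 (via fail)  → match P6@[1:1]
i=2 'a': node 7→16  → match P5@[1:2],P6@[2:2]
i=3 'b': node 16→8 (via fail)  → match P2@[2:3]
i=4 'c': node 8→3 (via fail)
i=5 'a': node 3→7 (via fail)  → match P6@[5:5]
i=6 'b': node 7→8  → match P2@[5:6]
i=7 'c': node 8→3 (via fail)
i=8 'c': node 3→3 (via fail)
i=9 'a': node 3→7 (via fail)  → match P6@[9:9]
i=10 'c': node 7→11
i=11 'b': node 11→4 (via fail)
i=12 'c': node 4→5
i=13 'a': node 5→6  → match P1@[10:13],P6@[13:13]
i=14 'b': node 6→8 (via fail)  → match P2@[13:14]
i=15 'a': node 8→7 (via fail)  → match P6@[15:15]
i=16 'b': node 7→8  → match P2@[15:16]
i=17 'b': node 8→9  → match P0@[16:17]
i=18 'b': node 9→10  → match P0@[17:18],P3@[15:18]
i=19 'a': node 10→7 (via fail)  → match P6@[19:19]
i=20 'c': node 7→11
i=21 'a': node 11→12  → match P6@[21:21]
i=22 'c': node 12→13
i=23 'c': node 13→14
i=24 'b': node 14→15  → match P4@[19:24]
i=25 'a': node 15→7 (via fail)  → match P6@[25:25]
i=26 'b': node 7→8  → match P2@[25:26]
i=27 'b': node 8→9  → match P0@[26:27]
i=28 'b': node 9→10  → match P0@[27:28],P3@[25:28]
i=29 'a': node 10→7 (via fail)  → match P6@[29:29]
i=30 'c': node 7→11
i=31 'c': node 11→3 (via fail)
i=32 'c': node 3→3 (via fail)
i=33 'c': node 3→3 (via fail)
i=34 'a': node 3→7 (via fail)  → match P6@[34:34]
i=35 'b': node 7→8  → match P2@[34:35]
i=36 'b': node 8→9  → match P0@[35:36]
i=37 'b': node 9→10  → match P0@[36:37],P3@[34:37]
i=38 'c': node 10→3 (via fail)
i=39 'b': node 3→4
i=40 'c': node 4→5
i=41 'a': node 5→6  → match P1@[38:41],P6@[41:41]
i=42 'b': node 6→8 (via fail)  → match P2@[41:42]
i=43 'b': node 8→9  → match P0@[42:43]
i=44 'a': node 9→7 (via fail)  → match P6@[44:44]
i=45 'c': node 7→11
i=46 'c': node 11→3 (via fail)
i=47 'a': node 3→7 (via fail)  → match P6@[47:47]
i=48 'b': node 7→8  → match P2@[47:48]
i=49 'b': node 8→9  → match P0@[48:49]
i=50 'b': node 9→10  → match P0@[49:50],P3@[47:50]
i=51 'a': node 10→7 (via fail)  → match P6@[51:51]
i=52 'b': node 7→8  → match P2@[51:52]
i=53 'b': node 8→9  → match P0@[52:53]
i=54 'a': node 9→7 (via fail)  → match P6@[54:54]
i=55 'b': node 7→8  → match P2@[54:55]
i=56 'b': node 8→9  → match P0@[55:56]
i=57 'c': node 9→3 (via fail)
i=58 'a': node 3→7 (via fail)  → match P6@[58:58]
i=59 'b': node 7→8  → match P2@[58:59]
i=60 'b': node 8→9  → match P0@[59:60]
i=61 'b': node 9→10  → match P0@[60:61],P3@[58:61]
i=62 'a': node 10→7 (via fail)  → match P6@[62:62]
i=63 'c': node 7→11
i=64 'c': node 11→3 (via fail)
i=65 'b': node 3→4
i=66 'a': node 4→7 (via fail)  → match P6@[66:66]

Matches: [[1,6],[2,5],[2,6],[3,2],[5,6],[6,2],[9,6],[13,1],[13,6],[14,2],[15,6],[16,2],[17,0],[18,0],[18,3],[19,6],[21,6],[24,4],[25,6],[26,2],[27,0],[28,0],[28,3],[29,6],[34,6],[35,2],[36,0],[37,0],[37,3],[41,1],[41,6],[42,2],[43,0],[44,6],[47,6],[48,2],[49,0],[50,0],[50,3],[51,6],[52,2],[53,0],[54,6],[55,2],[56,0],[58,6],[59,2],[60,0],[61,0],[61,3],[62,6],[66,6]]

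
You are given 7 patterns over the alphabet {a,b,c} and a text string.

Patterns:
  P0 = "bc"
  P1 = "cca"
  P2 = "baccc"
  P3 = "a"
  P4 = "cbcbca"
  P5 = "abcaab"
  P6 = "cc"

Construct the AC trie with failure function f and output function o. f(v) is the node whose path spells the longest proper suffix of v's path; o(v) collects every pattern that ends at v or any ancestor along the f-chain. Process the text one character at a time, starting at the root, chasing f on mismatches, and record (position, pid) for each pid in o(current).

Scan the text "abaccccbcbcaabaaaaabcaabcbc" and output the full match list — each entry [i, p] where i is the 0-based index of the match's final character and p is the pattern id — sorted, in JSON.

Build automaton:
Trie (insert patterns):
  n0 'ε': a→10 b→1 c→3
  n1 'b': a→6 c→2
  n2 'bc': ·  [P0 ends]
  n3 'c': b→11 c→4
  n4 'cc': a→5  [P6 ends]
  n5 'cca': ·  [P1 ends]
  n6 'ba': c→7
  n7 'bac': c→8
  n8 'bacc': c→9
  n9 'baccc': ·  [P2 ends]
  n10 'a': b→16  [P3 ends]
  n11 'cb': c→12
  n12 'cbc': b→13
  n13 'cbcb': c→14
  n14 'cbcbc': a→15
  n15 'cbcbca': ·  [P4 ends]
  n16 'ab': c→17
  n17 'abc': a→18
  n18 'abca': a→19
  n19 'abcaa': b→20
  n20 'abcaab': ·  [P5 ends]

BFS fail/out derivation:
  fail(1) 'b': from fail(0)=0 chase 'b': 0 ⇒ 0;  out=∅∪out(0)=∅
  fail(3) 'c': from fail(0)=0 chase 'c': 0 ⇒ 0;  out=∅∪out(0)=∅
  fail(10) 'a': from fail(0)=0 chase 'a': 0 ⇒ 0;  out={3}∪out(0)={3}
  fail(2) 'bc': from fail(1)=0 chase 'c': 0 ⇒ 3;  out={0}∪out(3)={0}
  fail(4) 'cc': from fail(3)=0 chase 'c': 0 ⇒ 3;  out={6}∪out(3)={6}
  fail(6) 'ba': from fail(1)=0 chase 'a': 0 ⇒ 10;  out=∅∪out(10)={3}
  fail(11) 'cb': from fail(3)=0 chase 'b': 0 ⇒ 1;  out=∅∪out(1)=∅
  fail(16) 'ab': from fail(10)=0 chase 'b': 0 ⇒ 1;  out=∅∪out(1)=∅
  fail(5) 'cca': from fail(4)=3 chase 'a': 3→0 ⇒ 10;  out={1}∪out(10)={1,3}
  fail(7) 'bac': from fail(6)=10 chase 'c': 10→0 ⇒ 3;  out=∅∪out(3)=∅
  fail(12) 'cbc': from fail(11)=1 chase 'c': 1 ⇒ 2;  out=∅∪out(2)={0}
  fail(17) 'abc': from fail(16)=1 chase 'c': 1 ⇒ 2;  out=∅∪out(2)={0}
  fail(8) 'bacc': from fail(7)=3 chase 'c': 3 ⇒ 4;  out=∅∪out(4)={6}
  fail(13) 'cbcb': from fail(12)=2 chase 'b': 2→3 ⇒ 11;  out=∅∪out(11)=∅
  fail(18) 'abca': from fail(17)=2 chase 'a': 2→3→0 ⇒ 10;  out=∅∪out(10)={3}
  fail(9) 'baccc': from fail(8)=4 chase 'c': 4→3 ⇒ 4;  out={2}∪out(4)={2,6}
  fail(14) 'cbcbc': from fail(13)=11 chase 'c': 11 ⇒ 12;  out=∅∪out(12)={0}
  fail(19) 'abcaa': from fail(18)=10 chase 'a': 10→0 ⇒ 10;  out=∅∪out(10)={3}
  fail(15) 'cbcbca': from fail(14)=12 chase 'a': 12→2→3→0 ⇒ 10;  out={4}∪out(10)={3,4}
  fail(20) 'abcaab': from fail(19)=10 chase 'b': 10 ⇒ 16;  out={5}∪out(16)={5}

Text stream:
pos 0 'a': at 10  emit P3@[0:0]
pos 1 'b': at 16
pos 2 'a': at 6 (via fail)  emit P3@[2:2]
pos 3 'c': at 7
pos 4 'c': at 8  emit P6@[3:4]
pos 5 'c': at 9  emit P2@[1:5],P6@[4:5]
pos 6 'c': at 4 (via fail)  emit P6@[5:6]
pos 7 'b': at 11 (via fail)
pos 8 'c': at 12  emit P0@[7:8]
pos 9 'b': at 13
pos 10 'c': at 14  emit P0@[9:10]
pos 11 'a': at 15  emit P3@[11:11],P4@[6:11]
pos 12 'a': at 10 (via fail)  emit P3@[12:12]
pos 13 'b': at 16
pos 14 'a': at 6 (via fail)  emit P3@[14:14]
pos 15 'a': at 10 (via fail)  emit P3@[15:15]
pos 16 'a': at 10 (via fail)  emit P3@[16:16]
pos 17 'a': at 10 (via fail)  emit P3@[17:17]
pos 18 'a': at 10 (via fail)  emit P3@[18:18]
pos 19 'b': at 16
pos 20 'c': at 17  emit P0@[19:20]
pos 21 'a': at 18  emit P3@[21:21]
pos 22 'a': at 19  emit P3@[22:22]
pos 23 'b': at 20  emit P5@[18:23]
pos 24 'c': at 17 (via fail)  emit P0@[23:24]
pos 25 'b': at 11 (via fail)
pos 26 'c': at 12  emit P0@[25:26]

Result: [[0,3],[2,3],[4,6],[5,2],[5,6],[6,6],[8,0],[10,0],[11,3],[11,4],[12,3],[14,3],[15,3],[16,3],[17,3],[18,3],[20,0],[21,3],[22,3],[23,5],[24,0],[26,0]]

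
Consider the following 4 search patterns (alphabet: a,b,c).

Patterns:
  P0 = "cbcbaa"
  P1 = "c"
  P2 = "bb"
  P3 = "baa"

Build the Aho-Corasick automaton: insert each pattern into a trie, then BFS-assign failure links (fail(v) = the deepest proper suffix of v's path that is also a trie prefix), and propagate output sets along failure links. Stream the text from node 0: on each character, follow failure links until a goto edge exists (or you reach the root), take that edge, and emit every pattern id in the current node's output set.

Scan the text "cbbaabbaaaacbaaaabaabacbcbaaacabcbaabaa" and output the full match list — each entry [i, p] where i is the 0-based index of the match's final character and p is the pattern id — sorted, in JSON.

Build:
Trie (insert patterns):
  0='ε' goto b→7 c→1
  1='c' goto b→2  [P1 ends]
  2='cb' goto c→3
  3='cbc' goto b→4
  4='cbcb' goto a→5
  5='cbcba' goto a→6
  6='cbcbaa' goto ·  [P0 ends]
  7='b' goto a→9 b→8
  8='bb' goto ·  [P2 ends]
  9='ba' goto a→10
  10='baa' goto ·  [P3 ends]

Failure links (BFS by depth):
  fail(1) 'c': from fail(0)=0 chase 'c': 0 ⇒ 0;  out={1}∪out(0)={1}
  fail(7) 'b': from fail(0)=0 chase 'b': 0 ⇒ 0;  out=∅∪out(0)=∅
  fail(2) 'cb': from fail(1)=0 chase 'b': 0 ⇒ 7;  out=∅∪out(7)=∅
  fail(8) 'bb': from fail(7)=0 chase 'b': 0 ⇒ 7;  out={2}∪out(7)={2}
  fail(9) 'ba': from fail(7)=0 chase 'a': 0 ⇒ 0;  out=∅∪out(0)=∅
  fail(3) 'cbc': from fail(2)=7 chase 'c': 7→0 ⇒ 1;  out=∅∪out(1)={1}
  fail(10) 'baa': from fail(9)=0 chase 'a': 0 ⇒ 0;  out={3}∪out(0)={3}
  fail(4) 'cbcb': from fail(3)=1 chase 'b': 1 ⇒ 2;  out=∅∪out(2)=∅
  fail(5) 'cbcba': from fail(4)=2 chase 'a': 2→7 ⇒ 9;  out=∅∪out(9)=∅
  fail(6) 'cbcbaa': from fail(5)=9 chase 'a': 9 ⇒ 10;  out={0}∪out(10)={0,3}

Scan:
pos 0 'c': at 1  ** P1@[0:0]
pos 1 'b': at 2
pos 2 'b': at 8 (via fail)  ** P2@[1:2]
pos 3 'a': at 9 (via fail)
pos 4 'a': at 10  ** P3@[2:4]
pos 5 'b': at 7 (via fail)
pos 6 'b': at 8  ** P2@[5:6]
pos 7 'a': at 9 (via fail)
pos 8 'a': at 10  ** P3@[6:8]
pos 9 'a': at 0 (via fail)
pos 10 'a': at 0
pos 11 'c': at 1  ** P1@[11:11]
pos 12 'b': at 2
pos 13 'a': at 9 (via fail)
pos 14 'a': at 10  ** P3@[12:14]
pos 15 'a': at 0 (via fail)
pos 16 'a': at 0
pos 17 'b': at 7
pos 18 'a': at 9
pos 19 'a': at 10  ** P3@[17:19]
pos 20 'b': at 7 (via fail)
pos 21 'a': at 9
pos 22 'c': at 1 (via fail)  ** P1@[22:22]
pos 23 'b': at 2
pos 24 'c': at 3  ** P1@[24:24]
pos 25 'b': at 4
pos 26 'a': at 5
pos 27 'a': at 6  ** P0@[22:27],P3@[25:27]
pos 28 'a': at 0 (via fail)
pos 29 'c': at 1  ** P1@[29:29]
pos 30 'a': at 0 (via fail)
pos 31 'b': at 7
pos 32 'c': at 1 (via fail)  ** P1@[32:32]
pos 33 'b': at 2
pos 34 'a': at 9 (via fail)
pos 35 'a': at 10  ** P3@[33:35]
pos 36 'b': at 7 (via fail)
pos 37 'a': at 9
pos 38 'a': at 10  ** P3@[36:38]

Result: [[0,1],[2,2],[4,3],[6,2],[8,3],[11,1],[14,3],[19,3],[22,1],[24,1],[27,0],[27,3],[29,1],[32,1],[35,3],[38,3]]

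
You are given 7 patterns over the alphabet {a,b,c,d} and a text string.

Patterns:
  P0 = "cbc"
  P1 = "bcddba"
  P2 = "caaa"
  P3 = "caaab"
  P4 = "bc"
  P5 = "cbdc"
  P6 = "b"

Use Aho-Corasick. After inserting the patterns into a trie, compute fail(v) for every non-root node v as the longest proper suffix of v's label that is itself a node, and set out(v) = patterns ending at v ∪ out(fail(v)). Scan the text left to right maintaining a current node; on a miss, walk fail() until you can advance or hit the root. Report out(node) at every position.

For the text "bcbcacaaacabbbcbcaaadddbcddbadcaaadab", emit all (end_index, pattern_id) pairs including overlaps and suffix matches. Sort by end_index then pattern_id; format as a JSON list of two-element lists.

Build:
Trie (insert patterns):
  0='ε' goto b→4 c→1
  1='c' goto a→10 b→2
  2='cb' goto c→3 d→14
  3='cbc' goto ·  [P0 ends]
  4='b' goto c→5  [P6 ends]
  5='bc' goto d→6  [P4 ends]
  6='bcd' goto d→7
  7='bcdd' goto b→8
  8='bcddb' goto a→9
  9='bcddba' goto ·  [P1 ends]
  10='ca' goto a→11
  11='caa' goto a→12
  12='caaa' goto b→13  [P2 ends]
  13='caaab' goto ·  [P3 ends]
  14='cbd' goto c→15
  15='cbdc' goto ·  [P5 ends]

BFS fail/out derivation:
  fail(1) 'c': from fail(0)=0 chase 'c': 0 ⇒ 0;  out=∅∪out(0)=∅
  fail(4) 'b': from fail(0)=0 chase 'b': 0 ⇒ 0;  out={6}∪out(0)={6}
  fail(2) 'cb': from fail(1)=0 chase 'b': 0 ⇒ 4;  out=∅∪out(4)={6}
  fail(5) 'bc': from fail(4)=0 chase 'c': 0 ⇒ 1;  out={4}∪out(1)={4}
  fail(10) 'ca': from fail(1)=0 chase 'a': 0 ⇒ 0;  out=∅∪out(0)=∅
  fail(3) 'cbc': from fail(2)=4 chase 'c': 4 ⇒ 5;  out={0}∪out(5)={0,4}
  fail(6) 'bcd': from fail(5)=1 chase 'd': 1→0 ⇒ 0;  out=∅∪out(0)=∅
  fail(11) 'caa': from fail(10)=0 chase 'a': 0 ⇒ 0;  out=∅∪out(0)=∅
  fail(14) 'cbd': from fail(2)=4 chase 'd': 4→0 ⇒ 0;  out=∅∪out(0)=∅
  fail(7) 'bcdd': from fail(6)=0 chase 'd': 0 ⇒ 0;  out=∅∪out(0)=∅
  fail(12) 'caaa': from fail(11)=0 chase 'a': 0 ⇒ 0;  out={2}∪out(0)={2}
  fail(15) 'cbdc': from fail(14)=0 chase 'c': 0 ⇒ 1;  out={5}∪out(1)={5}
  fail(8) 'bcddb': from fail(7)=0 chase 'b': 0 ⇒ 4;  out=∅∪out(4)={6}
  fail(13) 'caaab': from fail(12)=0 chase 'b': 0 ⇒ 4;  out={3}∪out(4)={3,6}
  fail(9) 'bcddba': from fail(8)=4 chase 'a': 4→0 ⇒ 0;  out={1}∪out(0)={1}

Text stream:
pos 0 'b': at 4  ** P6@[0:0]
pos 1 'c': at 5  ** P4@[0:1]
pos 2 'b': at 2 ·f  ** P6@[2:2]
pos 3 'c': at 3  ** P0@[1:3],P4@[2:3]
pos 4 'a': at 10 ·f
pos 5 'c': at 1 ·f
pos 6 'a': at 10
pos 7 'a': at 11
pos 8 'a': at 12  ** P2@[5:8]
pos 9 'c': at 1 ·f
pos 10 'a': at 10
pos 11 'b': at 4 ·f  ** P6@[11:11]
pos 12 'b': at 4 ·f  ** P6@[12:12]
pos 13 'b': at 4 ·f  ** P6@[13:13]
pos 14 'c': at 5  ** P4@[13:14]
pos 15 'b': at 2 ·f  ** P6@[15:15]
pos 16 'c': at 3  ** P0@[14:16],P4@[15:16]
pos 17 'a': at 10 ·f
pos 18 'a': at 11
pos 19 'a': at 12  ** P2@[16:19]
pos 20 'd': at 0 ·f
pos 21 'd': at 0
pos 22 'd': at 0
pos 23 'b': at 4  ** P6@[23:23]
pos 24 'c': at 5  ** P4@[23:24]
pos 25 'd': at 6
pos 26 'd': at 7
pos 27 'b': at 8  ** P6@[27:27]
pos 28 'a': at 9  ** P1@[23:28]
pos 29 'd': at 0 ·f
pos 30 'c': at 1
pos 31 'a': at 10
pos 32 'a': at 11
pos 33 'a': at 12  ** P2@[30:33]
pos 34 'd': at 0 ·f
pos 35 'a': at 0
pos 36 'b': at 4  ** P6@[36:36]

Matches: [[0,6],[1,4],[2,6],[3,0],[3,4],[8,2],[11,6],[12,6],[13,6],[14,4],[15,6],[16,0],[16,4],[19,2],[23,6],[24,4],[27,6],[28,1],[33,2],[36,6]]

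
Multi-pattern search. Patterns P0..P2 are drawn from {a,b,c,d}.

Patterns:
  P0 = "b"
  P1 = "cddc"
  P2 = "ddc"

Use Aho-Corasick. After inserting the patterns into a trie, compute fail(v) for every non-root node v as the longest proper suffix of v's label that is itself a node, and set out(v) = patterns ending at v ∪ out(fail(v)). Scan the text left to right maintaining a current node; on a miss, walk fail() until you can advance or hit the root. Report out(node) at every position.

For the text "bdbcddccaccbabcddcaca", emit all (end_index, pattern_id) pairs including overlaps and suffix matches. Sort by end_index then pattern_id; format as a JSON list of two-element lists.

Build automaton:
Trie (insert patterns):
  0='ε' goto b→1 c→2 d→6
  1='b' goto ·  ←P0
  2='c' goto d→3
  3='cd' goto d→4
  4='cdd' goto c→5
  5='cddc' goto ·  ←P1
  6='d' goto d→7
  7='dd' goto c→8
  8='ddc' goto ·  ←P2

BFS fail/out derivation:
  fail(1) 'b': from fail(0)=0 chase 'b': 0 ⇒ 0;  out={0}∪out(0)={0}
  fail(2) 'c': from fail(0)=0 chase 'c': 0 ⇒ 0;  out=∅∪out(0)=∅
  fail(6) 'd': from fail(0)=0 chase 'd': 0 ⇒ 0;  out=∅∪out(0)=∅
  fail(3) 'cd': from fail(2)=0 chase 'd': 0 ⇒ 6;  out=∅∪out(6)=∅
  fail(7) 'dd': from fail(6)=0 chase 'd': 0 ⇒ 6;  out=∅∪out(6)=∅
  fail(4) 'cdd': from fail(3)=6 chase 'd': 6 ⇒ 7;  out=∅∪out(7)=∅
  fail(8) 'ddc': from fail(7)=6 chase 'c': 6→0 ⇒ 2;  out={2}∪out(2)={2}
  fail(5) 'cddc': from fail(4)=7 chase 'c': 7 ⇒ 8;  out={1}∪out(8)={1,2}

Scan:
[0] read 'b'  n0⇒n1  emit P0@[0:0]
[1] read 'd'  n1⇒n6 ·f
[2] read 'b'  n6⇒n1 ·f  emit P0@[2:2]
[3] read 'c'  n1⇒n2 ·f
[4] read 'd'  n2⇒n3
[5] read 'd'  n3⇒n4
[6] read 'c'  n4⇒n5  emit P1@[3:6],P2@[4:6]
[7] read 'c'  n5⇒n2 ·f
[8] read 'a'  n2⇒n0 ·f
[9] read 'c'  n0⇒n2
[10] read 'c'  n2⇒n2 ·f
[11] read 'b'  n2⇒n1 ·f  emit P0@[11:11]
[12] read 'a'  n1⇒n0 ·f
[13] read 'b'  n0⇒n1  emit P0@[13:13]
[14] read 'c'  n1⇒n2 ·f
[15] read 'd'  n2⇒n3
[16] read 'd'  n3⇒n4
[17] read 'c'  n4⇒n5  emit P1@[14:17],P2@[15:17]
[18] read 'a'  n5⇒n0 ·f
[19] read 'c'  n0⇒n2
[20] read 'a'  n2⇒n0 ·f

All matches (sorted): [[0,0],[2,0],[6,1],[6,2],[11,0],[13,0],[17,1],[17,2]]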